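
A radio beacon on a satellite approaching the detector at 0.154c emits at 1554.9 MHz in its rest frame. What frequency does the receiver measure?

1816.0 MHz

Relativistic Doppler for frequency: f' = f₀ · √((1 + β)/(1 − β)).
f' = 1554.9 × √(1.1540/0.8460) = 1554.9 × 1.16793 ≈ 1816.0 MHz.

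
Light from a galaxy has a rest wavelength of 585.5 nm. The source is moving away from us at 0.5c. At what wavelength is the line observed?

Relativistic Doppler for wavelength: λ' = λ₀ · √((1 + β)/(1 − β)).
λ' = 585.5 × √(1.5000/0.5000) = 585.5 × 1.73205 ≈ 1014.1 nm.

1014.1 nm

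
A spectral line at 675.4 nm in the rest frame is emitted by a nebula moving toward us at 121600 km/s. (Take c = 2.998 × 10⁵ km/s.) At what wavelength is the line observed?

β = v/c = 121600/299800 = 0.4056.
Relativistic Doppler for wavelength: λ' = λ₀ · √((1 − β)/(1 + β)).
λ' = 675.4 × √(0.5944/1.4056) = 675.4 × 0.65029 ≈ 439.2 nm.

439.2 nm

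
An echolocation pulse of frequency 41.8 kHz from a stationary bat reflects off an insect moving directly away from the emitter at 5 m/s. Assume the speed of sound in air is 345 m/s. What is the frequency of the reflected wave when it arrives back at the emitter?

At the insect (a moving observer), f₁ = f₀ · (v − u)/v = 41.8 × 340/345 ≈ 41.2 kHz.
The reflection then acts as a moving source: f₂ = f₁ · v/(v + u) ≈ 40.6 kHz.
Equivalently f₂ = f₀ · (v − u)/(v + u).

40.6 kHz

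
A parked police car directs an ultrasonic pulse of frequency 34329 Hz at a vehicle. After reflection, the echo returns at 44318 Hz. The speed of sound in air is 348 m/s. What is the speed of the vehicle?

44 m/s

Double Doppler shift off a moving reflector: f₂ = f₀ · (v + u)/(v − u) (u > 0 toward emitter).
Rearranging, u = v · (f₂ − f₀)/(f₂ + f₀) = 348 × 9989/78647 ≈ 44 m/s.
So the vehicle is moving at 44 m/s toward the emitter.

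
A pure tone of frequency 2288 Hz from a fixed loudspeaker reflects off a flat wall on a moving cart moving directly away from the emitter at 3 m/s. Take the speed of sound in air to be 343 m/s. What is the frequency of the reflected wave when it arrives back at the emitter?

At the flat wall on a moving cart (a moving observer), f₁ = f₀ · (v − u)/v = 2288 × 340/343 ≈ 2268 Hz.
The reflection then acts as a moving source: f₂ = f₁ · v/(v + u) ≈ 2248 Hz.

2248 Hz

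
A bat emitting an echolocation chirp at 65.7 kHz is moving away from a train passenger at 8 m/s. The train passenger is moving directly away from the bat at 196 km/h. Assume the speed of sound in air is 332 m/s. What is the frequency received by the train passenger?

53.6 kHz

196 km/h = 54.44 m/s.
With source receding and observer receding, f' = f · (v − v_o)/(v + v_s).
f' = 65.7 × (332 − 54.44)/(332 + 8) = 65.7 × 277.56/340 ≈ 53.6 kHz.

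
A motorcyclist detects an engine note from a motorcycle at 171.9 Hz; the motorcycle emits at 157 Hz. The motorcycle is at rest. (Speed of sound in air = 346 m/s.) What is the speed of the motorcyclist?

33 m/s

f' > f, so the motorcyclist is approaching.
f' = f · (v + v_o)/v ⇒ v_o = v · |f'/f − 1|.
v_o = 346 × |171.9/157 − 1| = 346 × 0.0949 ≈ 33 m/s.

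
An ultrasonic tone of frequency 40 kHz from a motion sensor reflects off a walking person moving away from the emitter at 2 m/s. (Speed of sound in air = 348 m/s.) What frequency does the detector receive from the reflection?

The walking person first receives the wave as a moving observer: f₁ = f₀ · (v − u)/v = 40 × (348 − 2)/348 ≈ 39.8 kHz.
On reflection it acts as a source moving away from the stationary detector: f₂ = f₁ · v/(v + u) = 39.8 × 348/350 ≈ 39.5 kHz.
Equivalently f₂ = f₀ · (v − u)/(v + u).

39.5 kHz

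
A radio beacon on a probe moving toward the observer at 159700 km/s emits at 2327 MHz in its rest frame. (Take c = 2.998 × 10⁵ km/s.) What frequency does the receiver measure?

4214.2 MHz

β = v/c = 159700/299800 = 0.5327.
Relativistic Doppler for frequency: f' = f₀ · √((1 + β)/(1 − β)).
f' = 2327 × √(1.5327/0.4673) = 2327 × 1.81102 ≈ 4214.2 MHz.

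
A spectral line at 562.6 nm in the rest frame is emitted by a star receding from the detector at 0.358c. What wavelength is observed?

818.2 nm

Relativistic Doppler for wavelength: λ' = λ₀ · √((1 + β)/(1 − β)).
λ' = 562.6 × √(1.3580/0.6420) = 562.6 × 1.45439 ≈ 818.2 nm.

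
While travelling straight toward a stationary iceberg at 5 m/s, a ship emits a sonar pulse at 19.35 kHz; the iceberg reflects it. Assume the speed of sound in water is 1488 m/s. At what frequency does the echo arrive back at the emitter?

The iceberg receives the sound from a moving source: f₁ = f₀ · v/(v − v_e) = 19.35 × 1488/1483 ≈ 19.42 kHz.
On the return leg the ship is a moving observer: f₂ = f₁ · (v + v_e)/v = 19.42 × 1493/1488 ≈ 19.48 kHz.
Equivalently f₂ = f₀ · (v + v_e)/(v − v_e).

19.48 kHz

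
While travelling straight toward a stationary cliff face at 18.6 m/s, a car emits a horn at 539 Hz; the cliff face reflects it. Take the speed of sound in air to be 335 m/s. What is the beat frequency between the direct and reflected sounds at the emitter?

The cliff face receives the sound from a moving source: f₁ = f₀ · v/(v − v_e) = 539 × 335/316.4 ≈ 570.7 Hz.
On the return leg the car is a moving observer: f₂ = f₁ · (v + v_e)/v = 570.7 × 353.6/335 ≈ 602.4 Hz.
Beat against the emitted tone: |f₂ − f₀| = 2v_e·f₀/(v − v_e) = 2 × 18.6 × 539/316.4 ≈ 63 Hz.

63 Hz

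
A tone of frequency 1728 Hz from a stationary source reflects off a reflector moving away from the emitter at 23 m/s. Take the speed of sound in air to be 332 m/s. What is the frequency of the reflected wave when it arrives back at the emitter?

1504 Hz

At the reflector (a moving observer), f₁ = f₀ · (v − u)/v = 1728 × 309/332 ≈ 1608 Hz.
The reflection then acts as a moving source: f₂ = f₁ · v/(v + u) ≈ 1504 Hz.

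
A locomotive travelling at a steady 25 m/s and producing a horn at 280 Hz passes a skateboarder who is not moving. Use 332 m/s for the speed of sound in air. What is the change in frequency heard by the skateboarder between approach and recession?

42.4 Hz

Approaching: f₁ = f · v/(v − v_s) = 280 × 332/307 ≈ 302.8 Hz.
Receding: f₂ = f · v/(v + v_s) = 280 × 332/357 ≈ 260.4 Hz.
Drop: f₁ − f₂ = 2f·v·v_s/(v² − v_s²) = 2 × 280 × 332 × 25/(332² − 25²) ≈ 42.4 Hz.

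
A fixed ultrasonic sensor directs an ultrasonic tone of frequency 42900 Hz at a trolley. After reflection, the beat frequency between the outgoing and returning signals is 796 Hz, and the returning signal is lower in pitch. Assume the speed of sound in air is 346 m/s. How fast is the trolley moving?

3.2 m/s

Double Doppler shift off a moving reflector: f₂ = f₀ · (v + u)/(v − u) (u > 0 toward emitter).
Returning signal is lower, so f₂ = f₀ − Δf = 42900 − 796 = 42104 Hz.
Rearranging, u = v · (f₂ − f₀)/(f₂ + f₀) = 346 × -796/85004 ≈ -3.2 m/s.
So the trolley is moving at 3.2 m/s away from the emitter.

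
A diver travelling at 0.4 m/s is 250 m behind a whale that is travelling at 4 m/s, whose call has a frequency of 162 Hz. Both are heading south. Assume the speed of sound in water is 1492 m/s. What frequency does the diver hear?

The diver is behind, so the whale is moving away from it while the diver is moving toward the whale.
With source receding and observer approaching, f' = f · (v + v_o)/(v + v_s).
f' = 162 × (1492 + 0.4)/(1492 + 4) = 162 × 1492.4/1496 ≈ 162 Hz.

162 Hz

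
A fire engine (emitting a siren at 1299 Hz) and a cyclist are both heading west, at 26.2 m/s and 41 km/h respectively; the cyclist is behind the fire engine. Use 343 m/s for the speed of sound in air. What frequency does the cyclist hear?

41 km/h = 11.39 m/s.
The cyclist is behind, so the fire engine is moving away from it while the cyclist is moving toward the fire engine.
With source receding and observer approaching, f' = f · (v + v_o)/(v + v_s).
f' = 1299 × (343 + 11.39)/(343 + 26.2) = 1299 × 354.39/369.2 ≈ 1247 Hz.

1247 Hz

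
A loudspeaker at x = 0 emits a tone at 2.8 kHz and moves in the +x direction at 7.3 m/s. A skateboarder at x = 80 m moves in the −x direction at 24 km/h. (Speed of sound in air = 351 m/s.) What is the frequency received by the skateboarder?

2.91 kHz

24 km/h = 6.667 m/s.
The observer lies on the +x side, so the source is heading toward the observer and the observer is heading toward the source.
General Doppler shift: f' = f · (v + v_o)/(v − v_s).
f' = 2.8 × (351 + 6.667)/(351 − 7.3) = 2.8 × 357.67/343.7 ≈ 2.91 kHz.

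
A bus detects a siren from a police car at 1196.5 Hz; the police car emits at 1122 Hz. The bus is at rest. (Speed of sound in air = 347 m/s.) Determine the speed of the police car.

21.6 m/s

f' > f, so the police car is approaching.
f' = f · v/(v − v_s) ⇒ v_s = v · |1 − f/f'|.
v_s = 347 × |1 − 1122/1196.5| = 347 × 0.06226 ≈ 21.6 m/s.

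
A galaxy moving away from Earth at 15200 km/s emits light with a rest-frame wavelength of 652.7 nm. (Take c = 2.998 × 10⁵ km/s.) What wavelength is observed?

β = v/c = 15200/299800 = 0.0507.
Relativistic Doppler for wavelength: λ' = λ₀ · √((1 + β)/(1 − β)).
λ' = 652.7 × √(1.0507/0.9493) = 652.7 × 1.05205 ≈ 686.7 nm.

686.7 nm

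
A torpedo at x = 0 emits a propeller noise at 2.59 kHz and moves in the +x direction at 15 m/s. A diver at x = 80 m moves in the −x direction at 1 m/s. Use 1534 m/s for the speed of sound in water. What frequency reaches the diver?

2.62 kHz

The observer lies on the +x side, so the source is heading toward the observer and the observer is heading toward the source.
With source approaching and observer approaching, f' = f · (v + v_o)/(v − v_s).
f' = 2.59 × (1534 + 1)/(1534 − 15) = 2.59 × 1535/1519 ≈ 2.62 kHz.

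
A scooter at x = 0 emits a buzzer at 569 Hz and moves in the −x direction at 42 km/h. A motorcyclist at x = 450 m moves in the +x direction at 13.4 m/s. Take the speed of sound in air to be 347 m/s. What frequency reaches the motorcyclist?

529 Hz

42 km/h = 11.67 m/s.
The observer lies on the +x side, so the source is heading away from the observer and the observer is heading away from the source.
Both move, so f' = f · (v − v_o)/(v + v_s).
f' = 569 × (347 − 13.4)/(347 + 11.67) = 569 × 333.6/358.67 ≈ 529 Hz.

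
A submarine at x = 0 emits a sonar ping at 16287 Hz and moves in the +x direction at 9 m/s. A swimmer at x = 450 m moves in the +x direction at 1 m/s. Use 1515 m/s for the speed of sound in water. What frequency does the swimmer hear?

16374 Hz

The observer lies on the +x side, so the source is heading toward the observer and the observer is heading away from the source.
Both move, so f' = f · (v − v_o)/(v − v_s).
f' = 16287 × (1515 − 1)/(1515 − 9) = 16287 × 1514/1506 ≈ 16374 Hz.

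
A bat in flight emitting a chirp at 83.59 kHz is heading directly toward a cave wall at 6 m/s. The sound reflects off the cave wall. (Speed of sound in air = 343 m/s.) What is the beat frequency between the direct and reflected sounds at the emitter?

2976 Hz

The cave wall receives the sound from a moving source: f₁ = f₀ · v/(v − v_e) = 83.59 × 343/337 ≈ 85.08 kHz.
On the return leg the bat in flight is a moving observer: f₂ = f₁ · (v + v_e)/v = 85.08 × 349/343 ≈ 86.57 kHz.
Equivalently f₂ = f₀ · (v + v_e)/(v − v_e).
Beat against the emitted tone (with f₀ = 83590 Hz): |f₂ − f₀| = 2v_e·f₀/(v − v_e) = 2 × 6 × 83590/337 ≈ 2976 Hz.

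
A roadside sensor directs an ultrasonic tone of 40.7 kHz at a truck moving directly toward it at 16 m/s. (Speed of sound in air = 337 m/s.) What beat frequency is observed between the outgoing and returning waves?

The truck first receives the wave as a moving observer: f₁ = f₀ · (v + u)/v = 40.7 × (337 + 16)/337 ≈ 42.63 kHz.
On reflection it acts as a source moving toward the stationary detector: f₂ = f₁ · v/(v − u) = 42.63 × 337/321 ≈ 44.76 kHz.
Beat frequency (with f₀ = 40700 Hz): |f₂ − f₀| = 2u·f₀/(v − u) = 2 × 16 × 40700/321 ≈ 4057 Hz.

4057 Hz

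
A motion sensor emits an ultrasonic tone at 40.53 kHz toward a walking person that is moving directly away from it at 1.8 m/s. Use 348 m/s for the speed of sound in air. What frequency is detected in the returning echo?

40.1 kHz

The walking person first receives the wave as a moving observer: f₁ = f₀ · (v − u)/v = 40.53 × (348 − 1.8)/348 ≈ 40.3 kHz.
On reflection it acts as a source moving away from the stationary detector: f₂ = f₁ · v/(v + u) = 40.3 × 348/349.8 ≈ 40.1 kHz.
Equivalently f₂ = f₀ · (v − u)/(v + u).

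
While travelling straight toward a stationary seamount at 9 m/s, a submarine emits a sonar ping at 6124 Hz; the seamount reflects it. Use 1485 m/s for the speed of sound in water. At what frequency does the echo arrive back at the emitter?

The seamount receives the sound from a moving source: f₁ = f₀ · v/(v − v_e) = 6124 × 1485/1476 ≈ 6161 Hz.
On the return leg the submarine is a moving observer: f₂ = f₁ · (v + v_e)/v = 6161 × 1494/1485 ≈ 6199 Hz.
Equivalently f₂ = f₀ · (v + v_e)/(v − v_e).

6199 Hz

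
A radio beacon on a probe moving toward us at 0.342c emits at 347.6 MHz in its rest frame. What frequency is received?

496.4 MHz

Relativistic Doppler for frequency: f' = f₀ · √((1 + β)/(1 − β)).
f' = 347.6 × √(1.3420/0.6580) = 347.6 × 1.42812 ≈ 496.4 MHz.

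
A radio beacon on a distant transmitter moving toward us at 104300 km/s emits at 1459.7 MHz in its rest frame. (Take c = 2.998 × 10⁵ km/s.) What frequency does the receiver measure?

2098.6 MHz

β = v/c = 104300/299800 = 0.3479.
Relativistic Doppler for frequency: f' = f₀ · √((1 + β)/(1 − β)).
f' = 1459.7 × √(1.3479/0.6521) = 1459.7 × 1.43771 ≈ 2098.6 MHz.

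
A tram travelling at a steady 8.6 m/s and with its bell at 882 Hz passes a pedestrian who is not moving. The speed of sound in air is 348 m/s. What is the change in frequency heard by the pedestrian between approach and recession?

Approaching: f₁ = f · v/(v − v_s) = 882 × 348/339.4 ≈ 904.3 Hz.
Receding: f₂ = f · v/(v + v_s) = 882 × 348/356.6 ≈ 860.7 Hz.
Drop: f₁ − f₂ = 2f·v·v_s/(v² − v_s²) = 2 × 882 × 348 × 8.6/(348² − 8.6²) ≈ 43.6 Hz.

43.6 Hz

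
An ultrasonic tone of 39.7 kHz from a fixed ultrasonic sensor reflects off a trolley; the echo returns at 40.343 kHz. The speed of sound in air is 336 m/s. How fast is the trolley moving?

2.70 m/s

Double Doppler shift off a moving reflector: f₂ = f₀ · (v + u)/(v − u) (u > 0 toward emitter).
Rearranging, u = v · (f₂ − f₀)/(f₂ + f₀) = 336 × 0.643/80.043 ≈ 2.70 m/s.
So the trolley is moving at 2.70 m/s toward the emitter.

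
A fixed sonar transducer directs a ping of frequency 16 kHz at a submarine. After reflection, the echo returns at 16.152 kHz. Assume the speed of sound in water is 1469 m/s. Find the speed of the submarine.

Double Doppler shift off a moving reflector: f₂ = f₀ · (v + u)/(v − u) (u > 0 toward emitter).
Rearranging, u = v · (f₂ − f₀)/(f₂ + f₀) = 1469 × 0.152/32.152 ≈ 6.9 m/s.
So the submarine is moving at 6.9 m/s toward the emitter.

6.9 m/s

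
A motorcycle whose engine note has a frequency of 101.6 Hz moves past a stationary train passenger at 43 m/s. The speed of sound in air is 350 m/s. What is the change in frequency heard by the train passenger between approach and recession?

Approaching: f₁ = f · v/(v − v_s) = 101.6 × 350/307 ≈ 115.8 Hz.
Receding: f₂ = f · v/(v + v_s) = 101.6 × 350/393 ≈ 90.5 Hz.
Drop: f₁ − f₂ = 2f·v·v_s/(v² − v_s²) = 2 × 101.6 × 350 × 43/(350² − 43²) ≈ 25.3 Hz.

25.3 Hz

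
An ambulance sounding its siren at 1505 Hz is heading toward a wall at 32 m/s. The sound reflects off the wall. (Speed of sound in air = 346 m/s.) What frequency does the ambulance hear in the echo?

The wall receives the sound from a moving source: f₁ = f₀ · v/(v − v_e) = 1505 × 346/314 ≈ 1658 Hz.
On the return leg the ambulance is a moving observer: f₂ = f₁ · (v + v_e)/v = 1658 × 378/346 ≈ 1812 Hz.

1812 Hz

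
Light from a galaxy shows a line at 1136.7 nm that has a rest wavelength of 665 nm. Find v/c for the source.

0.490

λ'/λ₀ = 1.7093 > 1 (redshift), so the source is receding.
λ'/λ₀ = √((1 + β)/(1 − β)) for a receding source ⇒ β = (r² − 1)/(r² + 1) with r = λ'/λ₀.
β = (2.9218 − 1)/(2.9218 + 1) ≈ 0.490.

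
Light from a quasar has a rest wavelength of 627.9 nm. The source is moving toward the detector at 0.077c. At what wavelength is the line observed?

581.3 nm

Relativistic Doppler for wavelength: λ' = λ₀ · √((1 − β)/(1 + β)).
λ' = 627.9 × √(0.9230/1.0770) = 627.9 × 0.92575 ≈ 581.3 nm.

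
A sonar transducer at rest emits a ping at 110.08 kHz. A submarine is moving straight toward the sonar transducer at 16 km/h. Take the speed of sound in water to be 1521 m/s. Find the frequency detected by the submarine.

110.4 kHz

16 km/h = 4.444 m/s.
Moving observer, stationary source: f' = f · (v + v_o)/v.
f' = 110.08 × (1521 + 4.444)/1521 = 110.08 × 1525.4/1521 ≈ 110.4 kHz.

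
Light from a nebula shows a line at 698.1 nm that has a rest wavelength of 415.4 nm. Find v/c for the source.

0.477

λ'/λ₀ = 1.6805 > 1 (redshift), so the source is receding.
λ'/λ₀ = √((1 + β)/(1 − β)) for a receding source ⇒ β = (r² − 1)/(r² + 1) with r = λ'/λ₀.
β = (2.8242 − 1)/(2.8242 + 1) ≈ 0.477.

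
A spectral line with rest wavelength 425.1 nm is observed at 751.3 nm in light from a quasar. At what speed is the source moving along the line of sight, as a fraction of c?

λ'/λ₀ = 1.7673 > 1 (redshift), so the source is receding.
λ'/λ₀ = √((1 + β)/(1 − β)) for a receding source ⇒ β = (r² − 1)/(r² + 1) with r = λ'/λ₀.
β = (3.1235 − 1)/(3.1235 + 1) ≈ 0.515.

0.515c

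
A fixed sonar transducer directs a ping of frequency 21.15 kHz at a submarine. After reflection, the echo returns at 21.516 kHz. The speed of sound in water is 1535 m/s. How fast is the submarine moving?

Double Doppler shift off a moving reflector: f₂ = f₀ · (v + u)/(v − u) (u > 0 toward emitter).
Rearranging, u = v · (f₂ − f₀)/(f₂ + f₀) = 1535 × 0.366/42.666 ≈ 13.2 m/s.
So the submarine is moving at 13.2 m/s toward the emitter.

13.2 m/s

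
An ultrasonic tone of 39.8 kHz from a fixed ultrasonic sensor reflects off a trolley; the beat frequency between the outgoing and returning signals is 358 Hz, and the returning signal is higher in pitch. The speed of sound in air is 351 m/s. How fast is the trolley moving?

1.57 m/s

Double Doppler shift off a moving reflector: f₂ = f₀ · (v + u)/(v − u) (u > 0 toward emitter).
Returning signal is higher, so f₂ = f₀ + Δf = 39800 + 358 = 40158 Hz.
Rearranging, u = v · (f₂ − f₀)/(f₂ + f₀) = 351 × 358/79958 ≈ 1.57 m/s.
So the trolley is moving at 1.57 m/s toward the emitter.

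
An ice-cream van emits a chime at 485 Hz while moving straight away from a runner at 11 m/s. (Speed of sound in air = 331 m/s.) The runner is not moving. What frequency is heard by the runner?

469 Hz

With the source moving away from a stationary observer, f' = f · v/(v + v_s).
f' = 485 × 331/(331 + 11) = 485 × 331/342 ≈ 469 Hz.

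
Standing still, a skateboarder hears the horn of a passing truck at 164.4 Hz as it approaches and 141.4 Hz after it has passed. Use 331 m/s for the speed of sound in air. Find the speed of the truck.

24.9 m/s

f₁/f₂ = (v + v_s)/(v − v_s), so v_s = v · (f₁ − f₂)/(f₁ + f₂).
v_s = 331 × (164.4 − 141.4)/(164.4 + 141.4) = 331 × 23.0/305.8 ≈ 24.9 m/s.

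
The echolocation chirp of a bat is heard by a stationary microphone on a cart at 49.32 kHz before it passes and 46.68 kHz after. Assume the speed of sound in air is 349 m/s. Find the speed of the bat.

f₁/f₂ = (v + v_s)/(v − v_s), so v_s = v · (f₁ − f₂)/(f₁ + f₂).
v_s = 349 × (49.32 − 46.68)/(49.32 + 46.68) = 349 × 2.64/96.00 ≈ 9.6 m/s.

9.6 m/s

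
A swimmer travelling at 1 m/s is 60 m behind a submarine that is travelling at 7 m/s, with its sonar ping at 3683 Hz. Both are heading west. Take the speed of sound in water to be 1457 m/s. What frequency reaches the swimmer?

The swimmer is behind, so the submarine is moving away from it while the swimmer is moving toward the submarine.
With source receding and observer approaching, f' = f · (v + v_o)/(v + v_s).
f' = 3683 × (1457 + 1)/(1457 + 7) = 3683 × 1458/1464 ≈ 3668 Hz.

3668 Hz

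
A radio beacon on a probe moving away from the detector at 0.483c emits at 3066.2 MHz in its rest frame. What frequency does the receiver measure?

1810.4 MHz

Relativistic Doppler for frequency: f' = f₀ · √((1 − β)/(1 + β)).
f' = 3066.2 × √(0.5170/1.4830) = 3066.2 × 0.59044 ≈ 1810.4 MHz.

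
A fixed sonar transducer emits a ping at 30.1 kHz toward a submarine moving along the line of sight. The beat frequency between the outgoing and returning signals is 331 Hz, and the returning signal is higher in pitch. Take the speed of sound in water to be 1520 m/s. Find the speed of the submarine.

8.3 m/s

Double Doppler shift off a moving reflector: f₂ = f₀ · (v + u)/(v − u) (u > 0 toward emitter).
Returning signal is higher, so f₂ = f₀ + Δf = 30100 + 331 = 30431 Hz.
Rearranging, u = v · (f₂ − f₀)/(f₂ + f₀) = 1520 × 331/60531 ≈ 8.3 m/s.
So the submarine is moving at 8.3 m/s toward the emitter.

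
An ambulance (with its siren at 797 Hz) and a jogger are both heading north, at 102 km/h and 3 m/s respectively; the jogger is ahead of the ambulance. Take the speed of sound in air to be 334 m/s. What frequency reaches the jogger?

863 Hz

102 km/h = 28.33 m/s.
The jogger is ahead, so the ambulance is moving toward it while the jogger is moving away from the ambulance.
With source approaching and observer receding, f' = f · (v − v_o)/(v − v_s).
f' = 797 × (334 − 3)/(334 − 28.33) = 797 × 331/305.67 ≈ 863 Hz.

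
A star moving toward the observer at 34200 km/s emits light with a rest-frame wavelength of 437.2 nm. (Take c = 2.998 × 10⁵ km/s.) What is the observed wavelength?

β = v/c = 34200/299800 = 0.1141.
Relativistic Doppler for wavelength: λ' = λ₀ · √((1 − β)/(1 + β)).
λ' = 437.2 × √(0.8859/1.1141) = 437.2 × 0.89175 ≈ 389.9 nm.

389.9 nm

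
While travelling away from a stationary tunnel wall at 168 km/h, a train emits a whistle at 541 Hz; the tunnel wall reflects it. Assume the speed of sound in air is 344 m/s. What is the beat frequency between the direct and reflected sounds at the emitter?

168 km/h = 46.67 m/s.
The tunnel wall receives the sound from a moving source: f₁ = f₀ · v/(v + v_e) = 541 × 344/390.67 ≈ 476.4 Hz.
On the return leg the train is a moving observer: f₂ = f₁ · (v − v_e)/v = 476.4 × 297.33/344 ≈ 411.8 Hz.
Equivalently f₂ = f₀ · (v − v_e)/(v + v_e).
Beat against the emitted tone: |f₂ − f₀| = 2v_e·f₀/(v + v_e) = 2 × 46.67 × 541/390.67 ≈ 129 Hz.

129 Hz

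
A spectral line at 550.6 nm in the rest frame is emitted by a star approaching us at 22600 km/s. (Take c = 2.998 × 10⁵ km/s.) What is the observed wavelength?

510.5 nm

β = v/c = 22600/299800 = 0.0754.
Relativistic Doppler for wavelength: λ' = λ₀ · √((1 − β)/(1 + β)).
λ' = 550.6 × √(0.9246/1.0754) = 550.6 × 0.92725 ≈ 510.5 nm.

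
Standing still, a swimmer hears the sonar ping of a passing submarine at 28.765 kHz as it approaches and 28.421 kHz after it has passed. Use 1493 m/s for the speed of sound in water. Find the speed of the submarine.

9.0 m/s

f₁/f₂ = (v + v_s)/(v − v_s), so v_s = v · (f₁ − f₂)/(f₁ + f₂).
v_s = 1493 × (28.765 − 28.421)/(28.765 + 28.421) = 1493 × 0.344/57.186 ≈ 9.0 m/s.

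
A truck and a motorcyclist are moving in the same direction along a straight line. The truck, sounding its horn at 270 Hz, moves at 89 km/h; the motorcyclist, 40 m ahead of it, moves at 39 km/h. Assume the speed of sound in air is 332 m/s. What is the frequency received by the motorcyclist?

282 Hz

89 km/h = 24.72 m/s; 39 km/h = 10.83 m/s.
The motorcyclist is ahead, so the truck is moving toward it while the motorcyclist is moving away from the truck.
With source approaching and observer receding, f' = f · (v − v_o)/(v − v_s).
f' = 270 × (332 − 10.83)/(332 − 24.72) = 270 × 321.17/307.28 ≈ 282 Hz.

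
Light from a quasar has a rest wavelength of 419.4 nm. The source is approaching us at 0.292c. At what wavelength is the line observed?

310.5 nm

Relativistic Doppler for wavelength: λ' = λ₀ · √((1 − β)/(1 + β)).
λ' = 419.4 × √(0.7080/1.2920) = 419.4 × 0.74026 ≈ 310.5 nm.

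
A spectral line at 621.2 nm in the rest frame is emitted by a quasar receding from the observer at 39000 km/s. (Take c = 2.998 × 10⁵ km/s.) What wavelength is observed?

708.0 nm

β = v/c = 39000/299800 = 0.1301.
Relativistic Doppler for wavelength: λ' = λ₀ · √((1 + β)/(1 − β)).
λ' = 621.2 × √(1.1301/0.8699) = 621.2 × 1.13977 ≈ 708.0 nm.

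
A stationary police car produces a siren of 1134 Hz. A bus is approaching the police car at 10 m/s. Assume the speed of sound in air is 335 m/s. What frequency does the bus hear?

1168 Hz

Moving observer, stationary source: f' = f · (v + v_o)/v.
f' = 1134 × (335 + 10)/335 = 1134 × 345/335 ≈ 1168 Hz.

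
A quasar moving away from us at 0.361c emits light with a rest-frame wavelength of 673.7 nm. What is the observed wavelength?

983.2 nm

Relativistic Doppler for wavelength: λ' = λ₀ · √((1 + β)/(1 − β)).
λ' = 673.7 × √(1.3610/0.6390) = 673.7 × 1.45941 ≈ 983.2 nm.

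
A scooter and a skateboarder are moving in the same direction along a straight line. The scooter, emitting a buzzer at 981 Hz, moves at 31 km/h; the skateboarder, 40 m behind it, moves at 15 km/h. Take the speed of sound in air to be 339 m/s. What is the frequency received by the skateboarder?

968 Hz

31 km/h = 8.611 m/s; 15 km/h = 4.167 m/s.
The skateboarder is behind, so the scooter is moving away from it while the skateboarder is moving toward the scooter.
With source receding and observer approaching, f' = f · (v + v_o)/(v + v_s).
f' = 981 × (339 + 4.167)/(339 + 8.611) = 981 × 343.17/347.61 ≈ 968 Hz.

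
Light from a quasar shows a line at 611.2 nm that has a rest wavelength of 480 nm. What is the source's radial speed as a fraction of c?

0.237

λ'/λ₀ = 1.2733 > 1 (redshift), so the source is receding.
λ'/λ₀ = √((1 + β)/(1 − β)) for a receding source ⇒ β = (r² − 1)/(r² + 1) with r = λ'/λ₀.
β = (1.6214 − 1)/(1.6214 + 1) ≈ 0.237.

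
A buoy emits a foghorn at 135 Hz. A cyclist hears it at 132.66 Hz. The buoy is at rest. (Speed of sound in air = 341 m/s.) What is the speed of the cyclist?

5.9 m/s

f' < f, so the cyclist is receding.
f' = f · (v − v_o)/v ⇒ v_o = v · |f'/f − 1|.
v_o = 341 × |132.66/135 − 1| = 341 × 0.01733 ≈ 5.9 m/s.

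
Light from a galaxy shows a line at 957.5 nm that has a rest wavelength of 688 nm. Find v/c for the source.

0.319

λ'/λ₀ = 1.3917 > 1 (redshift), so the source is receding.
λ'/λ₀ = √((1 + β)/(1 − β)) for a receding source ⇒ β = (r² − 1)/(r² + 1) with r = λ'/λ₀.
β = (1.9369 − 1)/(1.9369 + 1) ≈ 0.319.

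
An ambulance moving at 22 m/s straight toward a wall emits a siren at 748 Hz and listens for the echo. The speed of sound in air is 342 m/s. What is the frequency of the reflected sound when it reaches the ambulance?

The wall receives the sound from a moving source: f₁ = f₀ · v/(v − v_e) = 748 × 342/320 ≈ 799 Hz.
On the return leg the ambulance is a moving observer: f₂ = f₁ · (v + v_e)/v = 799 × 364/342 ≈ 851 Hz.
Equivalently f₂ = f₀ · (v + v_e)/(v − v_e).

851 Hz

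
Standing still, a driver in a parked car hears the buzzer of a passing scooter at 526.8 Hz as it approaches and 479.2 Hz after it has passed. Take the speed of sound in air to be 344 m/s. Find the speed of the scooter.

f₁/f₂ = (v + v_s)/(v − v_s), so v_s = v · (f₁ − f₂)/(f₁ + f₂).
v_s = 344 × (526.8 − 479.2)/(526.8 + 479.2) = 344 × 47.6/1006.0 ≈ 16.3 m/s.

16.3 m/s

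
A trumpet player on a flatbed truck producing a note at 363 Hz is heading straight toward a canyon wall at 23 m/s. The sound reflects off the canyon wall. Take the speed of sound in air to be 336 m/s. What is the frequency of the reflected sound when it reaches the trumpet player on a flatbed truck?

The canyon wall receives the sound from a moving source: f₁ = f₀ · v/(v − v_e) = 363 × 336/313 ≈ 390 Hz.
On the return leg the trumpet player on a flatbed truck is a moving observer: f₂ = f₁ · (v + v_e)/v = 390 × 359/336 ≈ 416 Hz.
Equivalently f₂ = f₀ · (v + v_e)/(v − v_e).

416 Hz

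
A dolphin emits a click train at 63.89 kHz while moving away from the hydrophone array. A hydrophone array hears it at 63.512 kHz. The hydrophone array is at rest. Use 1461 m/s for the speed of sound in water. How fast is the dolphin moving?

8.7 m/s

f' = f · v/(v + v_s) ⇒ v_s = v · |1 − f/f'|.
v_s = 1461 × |1 − 63.89/63.512| = 1461 × 0.005952 ≈ 8.7 m/s.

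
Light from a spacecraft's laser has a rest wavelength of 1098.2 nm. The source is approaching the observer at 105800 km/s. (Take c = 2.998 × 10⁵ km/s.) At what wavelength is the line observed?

β = v/c = 105800/299800 = 0.3529.
Relativistic Doppler for wavelength: λ' = λ₀ · √((1 − β)/(1 + β)).
λ' = 1098.2 × √(0.6471/1.3529) = 1098.2 × 0.69160 ≈ 759.5 nm.

759.5 nm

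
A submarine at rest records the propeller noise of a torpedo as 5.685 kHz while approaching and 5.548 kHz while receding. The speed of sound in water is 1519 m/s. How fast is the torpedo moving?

18.5 m/s

f₁/f₂ = (v + v_s)/(v − v_s), so v_s = v · (f₁ − f₂)/(f₁ + f₂).
v_s = 1519 × (5.685 − 5.548)/(5.685 + 5.548) = 1519 × 0.137/11.233 ≈ 18.5 m/s.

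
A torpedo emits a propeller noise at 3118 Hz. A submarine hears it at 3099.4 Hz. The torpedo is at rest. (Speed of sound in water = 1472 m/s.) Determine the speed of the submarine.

f' < f, so the submarine is receding.
f' = f · (v − v_o)/v ⇒ v_o = v · |f'/f − 1|.
v_o = 1472 × |3099.4/3118 − 1| = 1472 × 0.005965 ≈ 8.8 m/s.

8.8 m/s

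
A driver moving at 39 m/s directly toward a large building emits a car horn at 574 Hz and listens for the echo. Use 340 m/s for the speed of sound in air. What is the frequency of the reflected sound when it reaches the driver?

The large building receives the sound from a moving source: f₁ = f₀ · v/(v − v_e) = 574 × 340/301 ≈ 648 Hz.
On the return leg the driver is a moving observer: f₂ = f₁ · (v + v_e)/v = 648 × 379/340 ≈ 723 Hz.
Equivalently f₂ = f₀ · (v + v_e)/(v − v_e).

723 Hz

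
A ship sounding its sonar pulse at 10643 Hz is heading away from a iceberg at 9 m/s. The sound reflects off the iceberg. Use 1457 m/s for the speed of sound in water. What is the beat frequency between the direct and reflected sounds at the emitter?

131 Hz

The iceberg receives the sound from a moving source: f₁ = f₀ · v/(v + v_e) = 10643 × 1457/1466 ≈ 10577.7 Hz.
On the return leg the ship is a moving observer: f₂ = f₁ · (v − v_e)/v = 10577.7 × 1448/1457 ≈ 10512.3 Hz.
Beat against the emitted tone: |f₂ − f₀| = 2v_e·f₀/(v + v_e) = 2 × 9 × 10643/1466 ≈ 131 Hz.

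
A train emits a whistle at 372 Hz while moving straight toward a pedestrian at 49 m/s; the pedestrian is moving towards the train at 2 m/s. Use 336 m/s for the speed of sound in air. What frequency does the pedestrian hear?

General Doppler shift: f' = f · (v + v_o)/(v − v_s).
f' = 372 × (336 + 2)/(336 − 49) = 372 × 338/287 ≈ 438 Hz.

438 Hz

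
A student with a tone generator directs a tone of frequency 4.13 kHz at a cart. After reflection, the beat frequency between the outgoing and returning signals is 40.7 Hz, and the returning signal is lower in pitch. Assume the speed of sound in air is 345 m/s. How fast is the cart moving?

Double Doppler shift off a moving reflector: f₂ = f₀ · (v + u)/(v − u) (u > 0 toward emitter).
Returning signal is lower, so f₂ = f₀ − Δf = 4130 − 40.7 = 4089.3 Hz.
Rearranging, u = v · (f₂ − f₀)/(f₂ + f₀) = 345 × -40.7/8219.3 ≈ -1.71 m/s.
So the cart is moving at 1.71 m/s away from the emitter.

1.71 m/s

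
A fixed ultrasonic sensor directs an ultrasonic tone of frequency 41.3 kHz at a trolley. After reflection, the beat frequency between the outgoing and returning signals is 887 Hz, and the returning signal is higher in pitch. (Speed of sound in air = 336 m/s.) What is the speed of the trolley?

Double Doppler shift off a moving reflector: f₂ = f₀ · (v + u)/(v − u) (u > 0 toward emitter).
Returning signal is higher, so f₂ = f₀ + Δf = 41300 + 887 = 42187 Hz.
Rearranging, u = v · (f₂ − f₀)/(f₂ + f₀) = 336 × 887/83487 ≈ 3.6 m/s.
So the trolley is moving at 3.6 m/s toward the emitter.

3.6 m/s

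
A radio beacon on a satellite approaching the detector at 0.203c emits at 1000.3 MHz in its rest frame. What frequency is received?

1228.9 MHz

Relativistic Doppler for frequency: f' = f₀ · √((1 + β)/(1 − β)).
f' = 1000.3 × √(1.2030/0.7970) = 1000.3 × 1.22858 ≈ 1228.9 MHz.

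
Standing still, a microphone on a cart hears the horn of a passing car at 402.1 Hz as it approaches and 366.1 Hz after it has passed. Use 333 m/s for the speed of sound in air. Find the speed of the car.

f₁/f₂ = (v + v_s)/(v − v_s), so v_s = v · (f₁ − f₂)/(f₁ + f₂).
v_s = 333 × (402.1 − 366.1)/(402.1 + 366.1) = 333 × 36.0/768.2 ≈ 15.6 m/s.

15.6 m/s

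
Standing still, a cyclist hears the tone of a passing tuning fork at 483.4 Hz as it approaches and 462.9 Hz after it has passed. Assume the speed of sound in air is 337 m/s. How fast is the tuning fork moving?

f₁/f₂ = (v + v_s)/(v − v_s), so v_s = v · (f₁ − f₂)/(f₁ + f₂).
v_s = 337 × (483.4 − 462.9)/(483.4 + 462.9) = 337 × 20.5/946.3 ≈ 7.3 m/s.

7.3 m/s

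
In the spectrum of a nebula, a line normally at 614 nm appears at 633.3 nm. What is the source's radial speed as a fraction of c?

0.031c

λ'/λ₀ = 1.0314 > 1 (redshift), so the source is receding.
λ'/λ₀ = √((1 + β)/(1 − β)) for a receding source ⇒ β = (r² − 1)/(r² + 1) with r = λ'/λ₀.
β = (1.0639 − 1)/(1.0639 + 1) ≈ 0.031.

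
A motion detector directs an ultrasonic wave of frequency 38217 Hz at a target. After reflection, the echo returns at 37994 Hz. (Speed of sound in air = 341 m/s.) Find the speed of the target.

1.00 m/s

Double Doppler shift off a moving reflector: f₂ = f₀ · (v + u)/(v − u) (u > 0 toward emitter).
Rearranging, u = v · (f₂ − f₀)/(f₂ + f₀) = 341 × -223/76211 ≈ -1.00 m/s.
So the target is moving at 1.00 m/s away from the emitter.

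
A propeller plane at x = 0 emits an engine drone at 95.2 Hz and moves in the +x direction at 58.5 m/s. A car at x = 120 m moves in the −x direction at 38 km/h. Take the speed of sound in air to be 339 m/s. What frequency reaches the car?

119 Hz

38 km/h = 10.56 m/s.
The observer lies on the +x side, so the source is heading toward the observer and the observer is heading toward the source.
Both move, so f' = f · (v + v_o)/(v − v_s).
f' = 95.2 × (339 + 10.56)/(339 − 58.5) = 95.2 × 349.56/280.5 ≈ 119 Hz.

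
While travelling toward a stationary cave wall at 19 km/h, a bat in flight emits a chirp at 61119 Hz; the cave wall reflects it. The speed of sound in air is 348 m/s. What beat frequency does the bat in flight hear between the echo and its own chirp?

1882 Hz

19 km/h = 5.278 m/s.
The cave wall receives the sound from a moving source: f₁ = f₀ · v/(v − v_e) = 61119 × 348/342.72 ≈ 62060 Hz.
On the return leg the bat in flight is a moving observer: f₂ = f₁ · (v + v_e)/v = 62060 × 353.28/348 ≈ 63001 Hz.
Beat against the emitted tone: |f₂ − f₀| = 2v_e·f₀/(v − v_e) = 2 × 5.278 × 61119/342.72 ≈ 1882 Hz.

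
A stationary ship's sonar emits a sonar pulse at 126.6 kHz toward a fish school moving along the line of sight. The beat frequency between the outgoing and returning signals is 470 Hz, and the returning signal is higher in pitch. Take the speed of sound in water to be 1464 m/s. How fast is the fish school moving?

Double Doppler shift off a moving reflector: f₂ = f₀ · (v + u)/(v − u) (u > 0 toward emitter).
Returning signal is higher, so f₂ = f₀ + Δf = 126600 + 470 = 127070 Hz.
Rearranging, u = v · (f₂ − f₀)/(f₂ + f₀) = 1464 × 470/253670 ≈ 2.71 m/s.
So the fish school is moving at 2.71 m/s toward the emitter.

2.71 m/s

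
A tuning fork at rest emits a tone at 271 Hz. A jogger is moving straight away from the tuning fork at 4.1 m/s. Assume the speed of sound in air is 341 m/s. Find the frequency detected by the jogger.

268 Hz

Only the observer moves, away from the source, so f' = f · (v − v_o)/v.
f' = 271 × (341 − 4.1)/341 = 271 × 336.9/341 ≈ 268 Hz.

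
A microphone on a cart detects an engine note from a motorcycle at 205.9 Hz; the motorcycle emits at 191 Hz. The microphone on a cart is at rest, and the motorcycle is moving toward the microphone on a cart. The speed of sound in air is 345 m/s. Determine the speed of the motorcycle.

25.0 m/s

f' = f · v/(v − v_s) ⇒ v_s = v · |1 − f/f'|.
v_s = 345 × |1 − 191/205.9| = 345 × 0.07237 ≈ 25.0 m/s.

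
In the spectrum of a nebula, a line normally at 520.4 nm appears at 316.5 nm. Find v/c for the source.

λ'/λ₀ = 0.6082 < 1 (blueshift), so the source is approaching.
λ'/λ₀ = √((1 − β)/(1 + β)) for an approaching source ⇒ β = (1 − r²)/(1 + r²) with r = λ'/λ₀.
β = (1 − 0.3699)/(1 + 0.3699) ≈ 0.460.

0.460c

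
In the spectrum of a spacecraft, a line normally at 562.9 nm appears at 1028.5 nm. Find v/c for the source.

0.539c

λ'/λ₀ = 1.8271 > 1 (redshift), so the source is receding.
λ'/λ₀ = √((1 + β)/(1 − β)) for a receding source ⇒ β = (r² − 1)/(r² + 1) with r = λ'/λ₀.
β = (3.3385 − 1)/(3.3385 + 1) ≈ 0.539.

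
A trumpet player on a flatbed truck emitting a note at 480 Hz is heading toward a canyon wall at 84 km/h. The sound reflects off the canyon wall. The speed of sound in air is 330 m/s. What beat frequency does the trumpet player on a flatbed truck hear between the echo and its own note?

84 km/h = 23.33 m/s.
The canyon wall receives the sound from a moving source: f₁ = f₀ · v/(v − v_e) = 480 × 330/306.67 ≈ 516.5 Hz.
On the return leg the trumpet player on a flatbed truck is a moving observer: f₂ = f₁ · (v + v_e)/v = 516.5 × 353.33/330 ≈ 553.0 Hz.
Equivalently f₂ = f₀ · (v + v_e)/(v − v_e).
Beat against the emitted tone: |f₂ − f₀| = 2v_e·f₀/(v − v_e) = 2 × 23.33 × 480/306.67 ≈ 73 Hz.

73 Hz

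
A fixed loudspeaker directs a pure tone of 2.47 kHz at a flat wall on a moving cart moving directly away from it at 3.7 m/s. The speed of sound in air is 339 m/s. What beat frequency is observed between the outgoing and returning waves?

At the flat wall on a moving cart (a moving observer), f₁ = f₀ · (v − u)/v = 2.47 × 335.3/339 ≈ 2.4430 kHz.
On reflection it acts as a source moving away from the stationary detector: f₂ = f₁ · v/(v + u) = 2.4430 × 339/342.7 ≈ 2.4167 kHz.
Equivalently f₂ = f₀ · (v − u)/(v + u).
Beat frequency (with f₀ = 2470 Hz): |f₂ − f₀| = 2u·f₀/(v + u) = 2 × 3.7 × 2470/342.7 ≈ 53.3 Hz.

53.3 Hz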